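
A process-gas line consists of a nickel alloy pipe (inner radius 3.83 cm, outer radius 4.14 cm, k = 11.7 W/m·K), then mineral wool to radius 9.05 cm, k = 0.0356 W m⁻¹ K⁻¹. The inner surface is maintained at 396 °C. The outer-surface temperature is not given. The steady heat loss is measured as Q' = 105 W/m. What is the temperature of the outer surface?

Sum the resistances:
  R'_nickel alloy = ln(0.0414/0.0383)/(2πk) = 0.07783/(2π·11.7) = 0.001059 m·K/W
  R'_mineral wool = ln(0.0905/0.0414)/(2πk) = 0.7821/(2π·0.0356) = 3.496 m·K/W
ΣR = 3.497 m·K/W
ΔT = Q'·ΣR = 105 × 3.497 = 367.2 K
Heat flows outward, so T_out = T_in − ΔT = 396 − 367.2 = 28.8 °C

T_out = 28.8 °C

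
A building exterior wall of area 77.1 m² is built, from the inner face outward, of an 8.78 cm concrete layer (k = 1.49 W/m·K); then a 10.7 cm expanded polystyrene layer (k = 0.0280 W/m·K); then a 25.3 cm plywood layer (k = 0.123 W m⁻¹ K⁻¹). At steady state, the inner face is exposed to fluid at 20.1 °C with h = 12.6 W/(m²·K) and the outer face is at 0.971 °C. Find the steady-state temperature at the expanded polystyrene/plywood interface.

T = 7.51 °C

Treat each layer as a resistance in series:
  R_conv,in = 1/(hA) = 1/(12.6·77.1) = 0.001029 K/W
  R_concrete = L/(kA) = 0.0878/(1.49·77.1) = 7.643×10^-4 K/W
  R_expanded polystyrene = L/(kA) = 0.107/(0.0280·77.1) = 0.04956 K/W
  R_plywood = L/(kA) = 0.253/(0.123·77.1) = 0.02668 K/W
ΣR = 0.001029 + 7.643×10^-4 + 0.04956 + 0.02668 = 0.07803 K/W
Q = ΔT/ΣR = (20.1 °C − 0.971 °C)/0.07803 = 245.1 W
From the inner boundary to the expanded polystyrene/plywood interface, ΣR_partial = 0.05135 K/W.
T_interface = T_in − Q·ΣR_partial = 20.1 °C − (245.1)(0.05135) = 7.51 °C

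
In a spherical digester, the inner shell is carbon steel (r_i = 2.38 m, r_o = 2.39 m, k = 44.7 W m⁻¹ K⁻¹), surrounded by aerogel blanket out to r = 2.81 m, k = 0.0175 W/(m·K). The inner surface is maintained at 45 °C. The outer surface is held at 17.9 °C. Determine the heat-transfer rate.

Series thermal resistances, inner to outer:
  R_carbon steel = (1/2.38 − 1/2.39)/(4πk) = 0.001758/(4π·44.7) = 3.130×10^-6 K/W
  R_aerogel blanket = (1/2.39 − 1/2.81)/(4πk) = 0.06254/(4π·0.0175) = 0.2844 K/W
ΣR = 3.130×10^-6 + 0.2844 = 0.2844 K/W
Q = ΔT/ΣR = (45 °C − 17.9 °C)/0.2844 = 95.3 W

Q = 95.3 W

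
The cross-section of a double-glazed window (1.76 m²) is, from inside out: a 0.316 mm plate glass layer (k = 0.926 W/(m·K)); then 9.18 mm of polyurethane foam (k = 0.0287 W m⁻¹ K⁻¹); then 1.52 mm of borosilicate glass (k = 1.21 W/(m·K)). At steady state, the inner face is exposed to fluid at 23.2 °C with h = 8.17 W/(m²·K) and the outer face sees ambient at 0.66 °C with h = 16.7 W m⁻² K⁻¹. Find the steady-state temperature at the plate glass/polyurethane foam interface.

Treat each layer as a resistance in series:
  R_conv,in = 1/(hA) = 1/(8.17·1.76) = 0.06954 K/W
  R_plate glass = L/(kA) = 3.16×10^-4/(0.926·1.76) = 1.939×10^-4 K/W
  R_polyurethane foam = L/(kA) = 0.00918/(0.0287·1.76) = 0.1817 K/W
  R_borosilicate glass = L/(kA) = 0.00152/(1.21·1.76) = 7.137×10^-4 K/W
  R_conv,out = 1/(hA) = 1/(16.7·1.76) = 0.03402 K/W
ΣR = 0.06954 + 1.939×10^-4 + 0.1817 + 7.137×10^-4 + 0.03402 = 0.2862 K/W
Q = ΔT/ΣR = (23.2 °C − 0.66 °C)/0.2862 = 78.76 W
From the inner boundary to the plate glass/polyurethane foam interface, ΣR_partial = 0.06973 K/W.
T_interface = T_in − Q·ΣR_partial = 23.2 °C − (78.76)(0.06973) = 17.7 °C

T = 17.7 °C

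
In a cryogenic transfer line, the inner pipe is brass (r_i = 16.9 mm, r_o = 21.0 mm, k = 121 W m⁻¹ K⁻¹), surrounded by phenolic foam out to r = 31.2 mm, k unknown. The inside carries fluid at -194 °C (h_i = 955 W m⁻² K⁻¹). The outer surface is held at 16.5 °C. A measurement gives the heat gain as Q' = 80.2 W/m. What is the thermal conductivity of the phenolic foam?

k = 0.0241 W/m·K

ΣR = ΔT/Q' = |-194 − 16.5|/80.2 = 2.625 m·K/W
Known resistances:
  R'_conv,in = 1/(2πr h) = 1/(2π·0.0169·955) = 0.009861 m·K/W
  R'_brass = ln(0.0210/0.0169)/(2πk) = 0.2172/(2π·121) = 2.857×10^-4 m·K/W
R_phenolic foam = ΣR − ΣR_known = 2.625 − 0.01015 = 2.615 m·K/W
ln(r₂/r₁)/(2πk) = 2.615 ⇒ k = 0.3959/(2π·2.615) = 0.0241 W/m·K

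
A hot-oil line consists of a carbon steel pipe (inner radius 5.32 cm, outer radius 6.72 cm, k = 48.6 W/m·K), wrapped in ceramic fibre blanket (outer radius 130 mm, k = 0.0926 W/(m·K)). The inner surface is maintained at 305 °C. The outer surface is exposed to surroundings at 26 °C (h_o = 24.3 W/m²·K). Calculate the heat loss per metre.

Resistance network (inner→outer):
  R'_carbon steel = ln(0.0672/0.0532)/(2πk) = 0.2336/(2π·48.6) = 7.650×10^-4 m·K/W
  R'_ceramic fibre blanket = ln(0.130/0.0672)/(2πk) = 0.6599/(2π·0.0926) = 1.134 m·K/W
  R'_conv,out = 1/(2πr h) = 1/(2π·0.130·24.3) = 0.05038 m·K/W
ΣR = 7.650×10^-4 + 1.134 + 0.05038 = 1.185 m·K/W
Q' = ΔT/ΣR = (305 °C − 26 °C)/1.185 = 235 W/m

Q' = 235 W/m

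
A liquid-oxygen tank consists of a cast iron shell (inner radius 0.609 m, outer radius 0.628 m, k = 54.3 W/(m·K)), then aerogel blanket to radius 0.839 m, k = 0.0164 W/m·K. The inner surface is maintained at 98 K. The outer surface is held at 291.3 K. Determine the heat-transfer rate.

Q = 99.5 W

Treat each layer as a resistance in series:
  R_cast iron = (1/0.609 − 1/0.628)/(4πk) = 0.04968/(4π·54.3) = 7.281×10^-5 K/W
  R_aerogel blanket = (1/0.628 − 1/0.839)/(4πk) = 0.4005/(4π·0.0164) = 1.943 K/W
ΣR = 7.281×10^-5 + 1.943 = 1.943 K/W
Q = ΔT/ΣR = (98 K − 291.3 K)/1.943 = -99.5 W
(Negative Q ⇒ heat flows inward; heat gain = 99.5 W.)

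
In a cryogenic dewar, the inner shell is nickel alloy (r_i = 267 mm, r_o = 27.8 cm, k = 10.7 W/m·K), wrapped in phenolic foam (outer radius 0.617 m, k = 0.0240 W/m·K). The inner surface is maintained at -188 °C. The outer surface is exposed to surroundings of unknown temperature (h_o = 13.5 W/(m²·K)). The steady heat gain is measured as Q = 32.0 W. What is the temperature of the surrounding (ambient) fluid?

Sum the resistances:
  R_nickel alloy = (1/0.267 − 1/0.278)/(4πk) = 0.1482/(4π·10.7) = 0.001102 K/W
  R_phenolic foam = (1/0.278 − 1/0.617)/(4πk) = 1.976/(4π·0.0240) = 6.553 K/W
  R_conv,out = 1/(4πr²h) = 1/(4π·0.617²·13.5) = 0.01548 K/W
ΣR = 6.570 K/W
ΔT = Q·ΣR = 32.0 × 6.570 = 210.2 K
Heat flows inward, so T_out = T_in + ΔT = -188 + 210.2 = 22.2 °C

T_out = 22.2 °C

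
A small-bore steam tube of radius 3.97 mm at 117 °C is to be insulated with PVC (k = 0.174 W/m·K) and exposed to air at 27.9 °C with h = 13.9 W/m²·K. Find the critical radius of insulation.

For a cylinder, r_cr = k_ins/h = 0.174/13.9 = 0.0125 m = 1.25 cm

r_cr = 1.25 cm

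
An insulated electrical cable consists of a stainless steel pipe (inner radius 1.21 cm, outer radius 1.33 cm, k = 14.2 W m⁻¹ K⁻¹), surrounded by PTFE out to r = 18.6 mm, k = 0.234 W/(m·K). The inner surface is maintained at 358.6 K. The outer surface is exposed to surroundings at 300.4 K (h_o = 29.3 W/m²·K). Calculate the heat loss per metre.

Q' = 112 W/m

Resistance network (inner→outer):
  R'_stainless steel = ln(0.0133/0.0121)/(2πk) = 0.09456/(2π·14.2) = 0.001060 m·K/W
  R'_PTFE = ln(0.0186/0.0133)/(2πk) = 0.3354/(2π·0.234) = 0.2281 m·K/W
  R'_conv,out = 1/(2πr h) = 1/(2π·0.0186·29.3) = 0.2920 m·K/W
ΣR = 0.001060 + 0.2281 + 0.2920 = 0.5212 m·K/W
Q' = ΔT/ΣR = (358.6 K − 300.4 K)/0.5212 = 112 W/m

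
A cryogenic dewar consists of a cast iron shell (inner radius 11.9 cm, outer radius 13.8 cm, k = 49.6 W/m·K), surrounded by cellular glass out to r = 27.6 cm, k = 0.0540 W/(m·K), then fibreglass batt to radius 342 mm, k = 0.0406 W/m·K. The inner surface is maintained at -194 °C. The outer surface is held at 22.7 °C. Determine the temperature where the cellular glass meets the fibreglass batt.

Treat each layer as a resistance in series:
  R_cast iron = (1/0.119 − 1/0.138)/(4πk) = 1.157/(4π·49.6) = 0.001856 K/W
  R_cellular glass = (1/0.138 − 1/0.276)/(4πk) = 3.623/(4π·0.0540) = 5.339 K/W
  R_fibreglass batt = (1/0.276 − 1/0.342)/(4πk) = 0.6992/(4π·0.0406) = 1.370 K/W
ΣR = 0.001856 + 5.339 + 1.370 = 6.711 K/W
Q = ΔT/ΣR = (-194 °C − 22.7 °C)/6.711 = -32.29 W
From the inner boundary to the cellular glass/fibreglass batt interface, ΣR_partial = 5.341 K/W.
T_interface = T_in − Q·ΣR_partial = -194 °C − (-32.29)(5.341) = -21.5 °C

T = -21.5 °C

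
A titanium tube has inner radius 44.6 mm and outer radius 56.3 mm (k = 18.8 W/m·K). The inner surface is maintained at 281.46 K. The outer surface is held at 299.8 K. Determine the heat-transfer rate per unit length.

Q' = 2πk·ΔT/ln(r₂/r₁) = 2π × 18.8 × 18.34 / ln(0.0563/0.0446) = 9300 W/m

Q' = 9300 W/m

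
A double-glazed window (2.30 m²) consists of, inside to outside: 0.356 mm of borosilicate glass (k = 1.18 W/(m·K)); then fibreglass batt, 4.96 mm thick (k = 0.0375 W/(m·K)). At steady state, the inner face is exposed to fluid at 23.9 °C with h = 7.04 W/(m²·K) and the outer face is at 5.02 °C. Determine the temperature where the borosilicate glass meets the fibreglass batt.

T = 14.1 °C

Treat each layer as a resistance in series:
  R_conv,in = 1/(hA) = 1/(7.04·2.30) = 0.06176 K/W
  R_borosilicate glass = L/(kA) = 3.56×10^-4/(1.18·2.30) = 1.312×10^-4 K/W
  R_fibreglass batt = L/(kA) = 0.00496/(0.0375·2.30) = 0.05751 K/W
ΣR = 0.06176 + 1.312×10^-4 + 0.05751 = 0.1194 K/W
Q = ΔT/ΣR = (23.9 °C − 5.02 °C)/0.1194 = 158.1 W
From the inner boundary to the borosilicate glass/fibreglass batt interface, ΣR_partial = 0.06189 K/W.
T_interface = T_in − Q·ΣR_partial = 23.9 °C − (158.1)(0.06189) = 14.1 °C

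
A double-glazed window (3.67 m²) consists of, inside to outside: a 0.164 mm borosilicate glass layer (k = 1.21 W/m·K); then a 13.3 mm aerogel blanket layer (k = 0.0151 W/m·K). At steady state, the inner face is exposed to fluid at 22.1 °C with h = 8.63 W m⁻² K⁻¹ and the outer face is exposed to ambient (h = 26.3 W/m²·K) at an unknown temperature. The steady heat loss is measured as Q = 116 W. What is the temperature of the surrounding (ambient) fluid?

Sum the resistances:
  R_conv,in = 1/(hA) = 1/(8.63·3.67) = 0.03157 K/W
  R_borosilicate glass = L/(kA) = 1.64×10^-4/(1.21·3.67) = 3.693×10^-5 K/W
  R_aerogel blanket = L/(kA) = 0.0133/(0.0151·3.67) = 0.2400 K/W
  R_conv,out = 1/(hA) = 1/(26.3·3.67) = 0.01036 K/W
ΣR = 0.2820 K/W
ΔT = Q·ΣR = 116 × 0.2820 = 32.71 K
Heat flows outward, so T_out = T_in − ΔT = 22.1 − 32.71 = -10.6 °C

T_out = -10.6 °C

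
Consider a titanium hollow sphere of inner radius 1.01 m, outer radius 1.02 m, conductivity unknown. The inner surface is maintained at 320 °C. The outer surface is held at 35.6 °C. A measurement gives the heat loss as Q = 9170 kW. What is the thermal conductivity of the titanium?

ΣR = ΔT/Q = |320 − 35.6|/9.17×10^6 = 3.101×10^-5 K/W
(1/r₁−1/r₂)/(4πk) = 3.101×10^-5 ⇒ k = 0.009707/(4π·3.101×10^-5) = 24.9 W/m·K

k = 24.9 W/m·K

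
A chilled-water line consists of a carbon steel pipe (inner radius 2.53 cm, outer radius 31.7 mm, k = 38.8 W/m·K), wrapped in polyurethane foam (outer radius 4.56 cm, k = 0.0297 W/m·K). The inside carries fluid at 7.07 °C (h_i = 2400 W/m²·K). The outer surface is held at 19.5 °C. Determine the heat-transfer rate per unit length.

Q' = 6.37 W/m

Series thermal resistances, inner to outer:
  R'_conv,in = 1/(2πr h) = 1/(2π·0.0253·2400) = 0.002621 m·K/W
  R'_carbon steel = ln(0.0317/0.0253)/(2πk) = 0.2255/(2π·38.8) = 9.250×10^-4 m·K/W
  R'_polyurethane foam = ln(0.0456/0.0317)/(2πk) = 0.3636/(2π·0.0297) = 1.948 m·K/W
ΣR = 0.002621 + 9.250×10^-4 + 1.948 = 1.952 m·K/W
Q' = ΔT/ΣR = (7.07 °C − 19.5 °C)/1.952 = -6.37 W/m
(Negative Q' ⇒ heat flows inward; heat gain = 6.37 W/m.)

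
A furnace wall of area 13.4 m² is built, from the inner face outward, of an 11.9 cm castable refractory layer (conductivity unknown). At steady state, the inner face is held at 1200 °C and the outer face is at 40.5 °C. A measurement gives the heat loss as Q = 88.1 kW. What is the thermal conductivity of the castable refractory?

k = 0.675 W/m·K

ΣR = ΔT/Q = |1200 − 40.5|/88100 = 0.01316 K/W
L/(kA) = 0.01316 ⇒ k = 0.119/(0.01316·13.4) = 0.675 W/m·K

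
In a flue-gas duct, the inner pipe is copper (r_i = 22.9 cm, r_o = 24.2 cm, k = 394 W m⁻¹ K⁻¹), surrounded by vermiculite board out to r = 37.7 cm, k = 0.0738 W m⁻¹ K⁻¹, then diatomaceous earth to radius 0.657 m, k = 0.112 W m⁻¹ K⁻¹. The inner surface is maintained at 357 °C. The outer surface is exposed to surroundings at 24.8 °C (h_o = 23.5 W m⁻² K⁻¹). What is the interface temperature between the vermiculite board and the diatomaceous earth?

Resistance network (inner→outer):
  R'_copper = ln(0.242/0.229)/(2πk) = 0.05522/(2π·394) = 2.230×10^-5 m·K/W
  R'_vermiculite board = ln(0.377/0.242)/(2πk) = 0.4433/(2π·0.0738) = 0.9560 m·K/W
  R'_diatomaceous earth = ln(0.657/0.377)/(2πk) = 0.5554/(2π·0.112) = 0.7893 m·K/W
  R'_conv,out = 1/(2πr h) = 1/(2π·0.657·23.5) = 0.01031 m·K/W
ΣR = 2.230×10^-5 + 0.9560 + 0.7893 + 0.01031 = 1.756 m·K/W
Q' = ΔT/ΣR = (357 °C − 24.8 °C)/1.756 = 189.2 W/m
From the inner boundary to the vermiculite board/diatomaceous earth interface, ΣR_partial = 0.9560 m·K/W.
T_interface = T_in − Q'·ΣR_partial = 357 °C − (189.2)(0.9560) = 176 °C

T = 176 °C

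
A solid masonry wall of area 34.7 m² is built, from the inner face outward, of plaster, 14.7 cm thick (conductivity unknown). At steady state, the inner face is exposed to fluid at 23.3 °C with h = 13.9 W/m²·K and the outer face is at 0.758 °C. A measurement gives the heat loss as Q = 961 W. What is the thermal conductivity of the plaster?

k = 0.198 W/m·K

ΣR = ΔT/Q = |23.3 − 0.758|/961 = 0.02346 K/W
Known resistances:
  R_conv,in = 1/(hA) = 1/(13.9·34.7) = 0.002073 K/W
R_plaster = ΣR − ΣR_known = 0.02346 − 0.002073 = 0.02139 K/W
L/(kA) = 0.02139 ⇒ k = 0.147/(0.02139·34.7) = 0.198 W/m·K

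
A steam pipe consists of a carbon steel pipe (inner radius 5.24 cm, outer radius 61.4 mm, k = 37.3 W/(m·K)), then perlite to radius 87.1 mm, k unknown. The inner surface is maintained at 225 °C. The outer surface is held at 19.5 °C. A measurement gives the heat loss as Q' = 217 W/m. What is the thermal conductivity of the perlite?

ΣR = ΔT/Q' = |225 − 19.5|/217 = 0.9470 m·K/W
Known resistances:
  R'_carbon steel = ln(0.0614/0.0524)/(2πk) = 0.1585/(2π·37.3) = 6.763×10^-4 m·K/W
R_perlite = ΣR − ΣR_known = 0.9470 − 6.763×10^-4 = 0.9463 m·K/W
ln(r₂/r₁)/(2πk) = 0.9463 ⇒ k = 0.3496/(2π·0.9463) = 0.0588 W/m·K

k = 0.0588 W/m·K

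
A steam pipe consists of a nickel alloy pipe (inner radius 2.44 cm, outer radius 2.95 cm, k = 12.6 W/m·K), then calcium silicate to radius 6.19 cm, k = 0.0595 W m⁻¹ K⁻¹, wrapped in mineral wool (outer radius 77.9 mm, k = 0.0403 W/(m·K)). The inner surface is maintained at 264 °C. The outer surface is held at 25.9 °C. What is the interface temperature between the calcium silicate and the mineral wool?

Series thermal resistances, inner to outer:
  R'_nickel alloy = ln(0.0295/0.0244)/(2πk) = 0.1898/(2π·12.6) = 0.002398 m·K/W
  R'_calcium silicate = ln(0.0619/0.0295)/(2πk) = 0.7411/(2π·0.0595) = 1.982 m·K/W
  R'_mineral wool = ln(0.0779/0.0619)/(2πk) = 0.2299/(2π·0.0403) = 0.9080 m·K/W
ΣR = 0.002398 + 1.982 + 0.9080 = 2.892 m·K/W
Q' = ΔT/ΣR = (264 °C − 25.9 °C)/2.892 = 82.33 W/m
From the inner boundary to the calcium silicate/mineral wool interface, ΣR_partial = 1.984 m·K/W.
T_interface = T_in − Q'·ΣR_partial = 264 °C − (82.33)(1.984) = 101 °C

T = 101 °C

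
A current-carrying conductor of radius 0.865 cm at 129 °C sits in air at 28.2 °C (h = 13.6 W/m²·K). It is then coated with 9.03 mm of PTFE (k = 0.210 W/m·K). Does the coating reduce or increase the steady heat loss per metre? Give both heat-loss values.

increases: 74.5 → 83.7 W/m

Critical radius for a cylinder: r_cr = k/h = 0.0154 m = 1.54 cm.
Outer radius after coating: r₂ = 0.00865 + 0.00903 = 0.01768 m.
r₁ < r_cr < r₂: heat loss rises to a maximum at r_cr then falls. Whether the coating helps depends on whether Q(r₂) has dropped back below Q(r₁).
Bare: R = 1/(2πr₁h) = 1.353 m·K/W; Q = 100.8/1.353 = 74.5 W/m.
Coated: R = R_cond + R_conv = 1.204 m·K/W; Q = 100.8/1.204 = 83.7 W/m.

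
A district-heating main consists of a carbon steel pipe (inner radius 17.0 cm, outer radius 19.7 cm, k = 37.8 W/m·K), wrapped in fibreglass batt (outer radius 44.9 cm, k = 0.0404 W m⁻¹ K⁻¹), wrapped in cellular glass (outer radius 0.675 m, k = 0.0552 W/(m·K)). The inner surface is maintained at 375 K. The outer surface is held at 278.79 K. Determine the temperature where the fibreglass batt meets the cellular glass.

T = 304.4 K

Treat each layer as a resistance in series:
  R'_carbon steel = ln(0.197/0.170)/(2πk) = 0.1474/(2π·37.8) = 6.206×10^-4 m·K/W
  R'_fibreglass batt = ln(0.449/0.197)/(2πk) = 0.8238/(2π·0.0404) = 3.245 m·K/W
  R'_cellular glass = ln(0.675/0.449)/(2πk) = 0.4077/(2π·0.0552) = 1.175 m·K/W
ΣR = 6.206×10^-4 + 3.245 + 1.175 = 4.421 m·K/W
Q' = ΔT/ΣR = (375 K − 278.79 K)/4.421 = 21.76 W/m
From the inner boundary to the fibreglass batt/cellular glass interface, ΣR_partial = 3.246 m·K/W.
T_interface = T_in − Q'·ΣR_partial = 375 K − (21.76)(3.246) = 304.4 K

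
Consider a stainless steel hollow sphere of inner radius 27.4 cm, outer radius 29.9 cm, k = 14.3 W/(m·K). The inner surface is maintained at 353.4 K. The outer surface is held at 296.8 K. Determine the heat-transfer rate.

Q = 33300 W

Q = 4πk·ΔT/(1/r₁ − 1/r₂) = 4π × 14.3 × 56.6 / (1/0.274 − 1/0.299) = 33300 W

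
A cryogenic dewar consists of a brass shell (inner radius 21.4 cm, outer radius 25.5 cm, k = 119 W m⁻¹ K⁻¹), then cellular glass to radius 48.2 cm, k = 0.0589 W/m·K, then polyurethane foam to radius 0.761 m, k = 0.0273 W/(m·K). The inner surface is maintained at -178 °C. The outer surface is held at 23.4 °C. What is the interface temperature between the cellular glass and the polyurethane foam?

Resistance network (inner→outer):
  R_brass = (1/0.214 − 1/0.255)/(4πk) = 0.7513/(4π·119) = 5.024×10^-4 K/W
  R_cellular glass = (1/0.255 − 1/0.482)/(4πk) = 1.847/(4π·0.0589) = 2.495 K/W
  R_polyurethane foam = (1/0.482 − 1/0.761)/(4πk) = 0.7606/(4π·0.0273) = 2.217 K/W
ΣR = 5.024×10^-4 + 2.495 + 2.217 = 4.713 K/W
Q = ΔT/ΣR = (-178 °C − 23.4 °C)/4.713 = -42.73 W
From the inner boundary to the cellular glass/polyurethane foam interface, ΣR_partial = 2.496 K/W.
T_interface = T_in − Q·ΣR_partial = -178 °C − (-42.73)(2.496) = -71.3 °C

T = -71.3 °C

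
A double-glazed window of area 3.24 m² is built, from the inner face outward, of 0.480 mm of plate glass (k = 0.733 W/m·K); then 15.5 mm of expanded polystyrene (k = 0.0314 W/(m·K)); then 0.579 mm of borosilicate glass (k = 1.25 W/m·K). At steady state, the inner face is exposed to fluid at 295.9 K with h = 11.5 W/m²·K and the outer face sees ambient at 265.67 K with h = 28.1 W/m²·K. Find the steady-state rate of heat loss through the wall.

Series thermal resistances, inner to outer:
  R_conv,in = 1/(hA) = 1/(11.5·3.24) = 0.02684 K/W
  R_plate glass = L/(kA) = 4.80×10^-4/(0.733·3.24) = 2.021×10^-4 K/W
  R_expanded polystyrene = L/(kA) = 0.0155/(0.0314·3.24) = 0.1524 K/W
  R_borosilicate glass = L/(kA) = 5.79×10^-4/(1.25·3.24) = 1.430×10^-4 K/W
  R_conv,out = 1/(hA) = 1/(28.1·3.24) = 0.01098 K/W
ΣR = 0.02684 + 2.021×10^-4 + 0.1524 + 1.430×10^-4 + 0.01098 = 0.1906 K/W
Q = ΔT/ΣR = (295.9 K − 265.67 K)/0.1906 = 159 W

Q = 159 W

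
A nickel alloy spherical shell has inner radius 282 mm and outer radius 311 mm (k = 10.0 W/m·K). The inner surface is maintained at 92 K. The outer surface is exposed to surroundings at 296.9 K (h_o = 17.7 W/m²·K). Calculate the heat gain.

Resistance network (inner→outer):
  R_nickel alloy = (1/0.282 − 1/0.311)/(4πk) = 0.3307/(4π·10.0) = 0.002631 K/W
  R_conv,out = 1/(4πr²h) = 1/(4π·0.311²·17.7) = 0.04648 K/W
ΣR = 0.002631 + 0.04648 = 0.04911 K/W
Q = ΔT/ΣR = (92 K − 296.9 K)/0.04911 = -4170 W
(Negative Q ⇒ heat flows inward; heat gain = 4170 W.)

Q = 4.17 kW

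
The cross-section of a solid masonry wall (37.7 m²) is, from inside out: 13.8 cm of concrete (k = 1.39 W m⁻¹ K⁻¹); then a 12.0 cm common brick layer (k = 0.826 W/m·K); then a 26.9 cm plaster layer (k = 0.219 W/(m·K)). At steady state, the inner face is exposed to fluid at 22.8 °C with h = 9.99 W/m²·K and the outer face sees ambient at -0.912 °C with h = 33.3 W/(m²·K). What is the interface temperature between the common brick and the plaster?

T = 17.7 °C

Resistance network (inner→outer):
  R_conv,in = 1/(hA) = 1/(9.99·37.7) = 0.002655 K/W
  R_concrete = L/(kA) = 0.138/(1.39·37.7) = 0.002633 K/W
  R_common brick = L/(kA) = 0.120/(0.826·37.7) = 0.003854 K/W
  R_plaster = L/(kA) = 0.269/(0.219·37.7) = 0.03258 K/W
  R_conv,out = 1/(hA) = 1/(33.3·37.7) = 7.966×10^-4 K/W
ΣR = 0.002655 + 0.002633 + 0.003854 + 0.03258 + 7.966×10^-4 = 0.04252 K/W
Q = ΔT/ΣR = (22.8 °C − -0.912 °C)/0.04252 = 557.7 W
From the inner boundary to the common brick/plaster interface, ΣR_partial = 0.009142 K/W.
T_interface = T_in − Q·ΣR_partial = 22.8 °C − (557.7)(0.009142) = 17.7 °C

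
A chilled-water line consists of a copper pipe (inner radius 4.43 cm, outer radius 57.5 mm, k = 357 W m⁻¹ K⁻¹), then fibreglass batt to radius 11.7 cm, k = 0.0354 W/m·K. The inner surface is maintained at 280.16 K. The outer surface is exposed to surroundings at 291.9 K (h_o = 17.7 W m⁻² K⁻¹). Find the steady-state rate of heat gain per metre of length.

Series thermal resistances, inner to outer:
  R'_copper = ln(0.0575/0.0443)/(2πk) = 0.2608/(2π·357) = 1.163×10^-4 m·K/W
  R'_fibreglass batt = ln(0.117/0.0575)/(2πk) = 0.7104/(2π·0.0354) = 3.194 m·K/W
  R'_conv,out = 1/(2πr h) = 1/(2π·0.117·17.7) = 0.07685 m·K/W
ΣR = 1.163×10^-4 + 3.194 + 0.07685 = 3.271 m·K/W
Q' = ΔT/ΣR = (280.16 K − 291.9 K)/3.271 = -3.59 W/m
(Negative Q' ⇒ heat flows inward; heat gain = 3.59 W/m.)

Q' = 3.59 W/m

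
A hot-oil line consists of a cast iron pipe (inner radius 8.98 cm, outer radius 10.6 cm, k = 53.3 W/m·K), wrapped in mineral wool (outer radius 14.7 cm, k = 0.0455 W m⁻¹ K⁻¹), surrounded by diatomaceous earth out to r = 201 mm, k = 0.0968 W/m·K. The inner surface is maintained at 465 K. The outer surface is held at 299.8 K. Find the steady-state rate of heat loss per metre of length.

Treat each layer as a resistance in series:
  R'_cast iron = ln(0.106/0.0898)/(2πk) = 0.1659/(2π·53.3) = 4.952×10^-4 m·K/W
  R'_mineral wool = ln(0.147/0.106)/(2πk) = 0.3270/(2π·0.0455) = 1.144 m·K/W
  R'_diatomaceous earth = ln(0.201/0.147)/(2πk) = 0.3129/(2π·0.0968) = 0.5144 m·K/W
ΣR = 4.952×10^-4 + 1.144 + 0.5144 = 1.659 m·K/W
Q' = ΔT/ΣR = (465 K − 299.8 K)/1.659 = 99.6 W/m

Q' = 99.6 W/m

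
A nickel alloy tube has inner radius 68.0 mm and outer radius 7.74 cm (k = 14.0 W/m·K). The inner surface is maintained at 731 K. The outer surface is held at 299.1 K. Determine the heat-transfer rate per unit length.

Q' = 2.93×10^5 W/m

Q' = 2πk·ΔT/ln(r₂/r₁) = 2π × 14.0 × 431.9 / ln(0.0774/0.0680) = 2.93×10^5 W/m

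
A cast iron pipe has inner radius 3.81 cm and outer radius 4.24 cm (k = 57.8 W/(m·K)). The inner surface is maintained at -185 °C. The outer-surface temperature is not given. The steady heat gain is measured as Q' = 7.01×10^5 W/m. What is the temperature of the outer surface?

T_out = 21.4 °C

Series resistances:
  R'_cast iron = ln(0.0424/0.0381)/(2πk) = 0.1069/(2π·57.8) = 2.944×10^-4 m·K/W
ΣR = 2.944×10^-4 m·K/W
ΔT = Q'·ΣR = 7.01×10^5 × 2.944×10^-4 = 206.4 K
Heat flows inward, so T_out = T_in + ΔT = -185 + 206.4 = 21.4 °C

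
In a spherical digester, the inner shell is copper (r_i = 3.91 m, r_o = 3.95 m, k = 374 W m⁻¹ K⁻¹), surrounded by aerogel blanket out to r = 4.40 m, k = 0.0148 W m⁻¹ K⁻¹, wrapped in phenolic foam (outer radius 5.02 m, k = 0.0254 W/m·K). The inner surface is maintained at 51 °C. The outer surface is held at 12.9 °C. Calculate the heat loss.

Resistance network (inner→outer):
  R_copper = (1/3.91 − 1/3.95)/(4πk) = 0.002590/(4π·374) = 5.511×10^-7 K/W
  R_aerogel blanket = (1/3.95 − 1/4.40)/(4πk) = 0.02589/(4π·0.0148) = 0.1392 K/W
  R_phenolic foam = (1/4.40 − 1/5.02)/(4πk) = 0.02807/(4π·0.0254) = 0.08794 K/W
ΣR = 5.511×10^-7 + 0.1392 + 0.08794 = 0.2271 K/W
Q = ΔT/ΣR = (51 °C − 12.9 °C)/0.2271 = 168 W

Q = 168 W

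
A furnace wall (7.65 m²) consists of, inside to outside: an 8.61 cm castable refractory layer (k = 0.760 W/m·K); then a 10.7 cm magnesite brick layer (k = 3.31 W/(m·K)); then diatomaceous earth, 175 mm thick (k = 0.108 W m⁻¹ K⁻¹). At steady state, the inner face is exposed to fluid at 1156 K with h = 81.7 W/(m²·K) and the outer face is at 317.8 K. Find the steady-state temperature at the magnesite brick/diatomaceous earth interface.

Series thermal resistances, inner to outer:
  R_conv,in = 1/(hA) = 1/(81.7·7.65) = 0.001600 K/W
  R_castable refractory = L/(kA) = 0.0861/(0.760·7.65) = 0.01481 K/W
  R_magnesite brick = L/(kA) = 0.107/(3.31·7.65) = 0.004226 K/W
  R_diatomaceous earth = L/(kA) = 0.175/(0.108·7.65) = 0.2118 K/W
ΣR = 0.001600 + 0.01481 + 0.004226 + 0.2118 = 0.2324 K/W
Q = ΔT/ΣR = (1156 K − 317.8 K)/0.2324 = 3607 W
From the inner boundary to the magnesite brick/diatomaceous earth interface, ΣR_partial = 0.02064 K/W.
T_interface = T_in − Q·ΣR_partial = 1156 K − (3607)(0.02064) = 1082 K

T = 1082 K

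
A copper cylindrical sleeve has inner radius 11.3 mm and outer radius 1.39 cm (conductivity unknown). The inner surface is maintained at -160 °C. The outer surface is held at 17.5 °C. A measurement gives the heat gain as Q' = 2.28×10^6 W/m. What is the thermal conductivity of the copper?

ΣR = ΔT/Q' = |-160 − 17.5|/2.28×10^6 = 7.785×10^-5 m·K/W
ln(r₂/r₁)/(2πk) = 7.785×10^-5 ⇒ k = 0.2071/(2π·7.785×10^-5) = 423 W/m·K

k = 423 W/m·K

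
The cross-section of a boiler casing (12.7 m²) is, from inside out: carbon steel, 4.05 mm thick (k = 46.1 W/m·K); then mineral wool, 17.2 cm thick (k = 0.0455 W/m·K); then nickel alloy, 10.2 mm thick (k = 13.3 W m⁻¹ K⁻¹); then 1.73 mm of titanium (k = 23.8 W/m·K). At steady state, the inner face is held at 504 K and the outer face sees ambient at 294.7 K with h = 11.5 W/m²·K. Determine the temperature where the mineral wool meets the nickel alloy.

T = 299.5 K

Resistance network (inner→outer):
  R_carbon steel = L/(kA) = 0.00405/(46.1·12.7) = 6.918×10^-6 K/W
  R_mineral wool = L/(kA) = 0.172/(0.0455·12.7) = 0.2977 K/W
  R_nickel alloy = L/(kA) = 0.0102/(13.3·12.7) = 6.039×10^-5 K/W
  R_titanium = L/(kA) = 0.00173/(23.8·12.7) = 5.724×10^-6 K/W
  R_conv,out = 1/(hA) = 1/(11.5·12.7) = 0.006847 K/W
ΣR = 6.918×10^-6 + 0.2977 + 6.039×10^-5 + 5.724×10^-6 + 0.006847 = 0.3046 K/W
Q = ΔT/ΣR = (504 K − 294.7 K)/0.3046 = 687.1 W
From the inner boundary to the mineral wool/nickel alloy interface, ΣR_partial = 0.2977 K/W.
T_interface = T_in − Q·ΣR_partial = 504 K − (687.1)(0.2977) = 299.5 K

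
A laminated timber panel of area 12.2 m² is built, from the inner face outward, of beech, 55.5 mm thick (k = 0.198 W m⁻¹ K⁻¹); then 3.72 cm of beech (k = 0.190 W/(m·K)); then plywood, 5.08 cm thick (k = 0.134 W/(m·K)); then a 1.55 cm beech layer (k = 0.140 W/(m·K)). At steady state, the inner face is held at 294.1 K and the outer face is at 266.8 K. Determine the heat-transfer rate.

Q = 345 W

Resistance network (inner→outer):
  R_beech = L/(kA) = 0.0555/(0.198·12.2) = 0.02298 K/W
  R_beech = L/(kA) = 0.0372/(0.190·12.2) = 0.01605 K/W
  R_plywood = L/(kA) = 0.0508/(0.134·12.2) = 0.03107 K/W
  R_beech = L/(kA) = 0.0155/(0.140·12.2) = 0.009075 K/W
ΣR = 0.02298 + 0.01605 + 0.03107 + 0.009075 = 0.07917 K/W
Q = ΔT/ΣR = (294.1 K − 266.8 K)/0.07917 = 345 W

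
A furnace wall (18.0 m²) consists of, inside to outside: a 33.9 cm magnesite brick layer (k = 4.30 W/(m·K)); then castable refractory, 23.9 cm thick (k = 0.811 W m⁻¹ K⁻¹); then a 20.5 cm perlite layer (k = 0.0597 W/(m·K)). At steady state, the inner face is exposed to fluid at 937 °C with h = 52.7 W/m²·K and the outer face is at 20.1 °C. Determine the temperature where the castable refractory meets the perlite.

T = 843 °C

Treat each layer as a resistance in series:
  R_conv,in = 1/(hA) = 1/(52.7·18.0) = 0.001054 K/W
  R_magnesite brick = L/(kA) = 0.339/(4.30·18.0) = 0.004380 K/W
  R_castable refractory = L/(kA) = 0.239/(0.811·18.0) = 0.01637 K/W
  R_perlite = L/(kA) = 0.205/(0.0597·18.0) = 0.1908 K/W
ΣR = 0.001054 + 0.004380 + 0.01637 + 0.1908 = 0.2126 K/W
Q = ΔT/ΣR = (937 °C − 20.1 °C)/0.2126 = 4313 W
From the inner boundary to the castable refractory/perlite interface, ΣR_partial = 0.02180 K/W.
T_interface = T_in − Q·ΣR_partial = 937 °C − (4313)(0.02180) = 843 °C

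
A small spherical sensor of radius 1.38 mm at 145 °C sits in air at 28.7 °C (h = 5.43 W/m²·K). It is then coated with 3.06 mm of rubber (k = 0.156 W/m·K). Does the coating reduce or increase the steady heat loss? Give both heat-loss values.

increases: 0.0151 → 0.117 W

Critical radius for a sphere: r_cr = 2k/h = 0.0575 m = 5.75 cm.
Outer radius after coating: r₂ = 0.00138 + 0.00306 = 0.00444 m.
Since r₁ < r_cr and r₂ ≤ r_cr, the coating moves toward the maximum at r_cr — heat loss rises.
Bare: R = 1/(4πr₁²h) = 7695 K/W; Q = 116.3/7695 = 0.0151 W.
Coated: R = R_cond + R_conv = 998.2 K/W; Q = 116.3/998.2 = 0.117 W.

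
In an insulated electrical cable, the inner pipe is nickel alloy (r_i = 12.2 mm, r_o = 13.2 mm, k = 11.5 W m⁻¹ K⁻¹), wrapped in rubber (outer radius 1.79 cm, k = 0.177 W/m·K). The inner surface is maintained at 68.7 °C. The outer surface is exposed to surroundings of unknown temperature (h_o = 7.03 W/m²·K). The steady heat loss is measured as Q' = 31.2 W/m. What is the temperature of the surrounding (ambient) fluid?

T_out = 20.7 °C

Series resistances:
  R'_nickel alloy = ln(0.0132/0.0122)/(2πk) = 0.07878/(2π·11.5) = 0.001090 m·K/W
  R'_rubber = ln(0.0179/0.0132)/(2πk) = 0.3046/(2π·0.177) = 0.2739 m·K/W
  R'_conv,out = 1/(2πr h) = 1/(2π·0.0179·7.03) = 1.265 m·K/W
ΣR = 1.540 m·K/W
ΔT = Q'·ΣR = 31.2 × 1.540 = 48.05 K
Heat flows outward, so T_out = T_in − ΔT = 68.7 − 48.05 = 20.7 °C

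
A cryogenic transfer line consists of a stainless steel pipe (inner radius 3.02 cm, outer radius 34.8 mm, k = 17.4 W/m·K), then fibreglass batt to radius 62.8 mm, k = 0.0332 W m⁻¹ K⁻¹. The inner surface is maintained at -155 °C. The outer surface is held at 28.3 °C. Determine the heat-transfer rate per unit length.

Resistance network (inner→outer):
  R'_stainless steel = ln(0.0348/0.0302)/(2πk) = 0.1418/(2π·17.4) = 0.001297 m·K/W
  R'_fibreglass batt = ln(0.0628/0.0348)/(2πk) = 0.5903/(2π·0.0332) = 2.830 m·K/W
ΣR = 0.001297 + 2.830 = 2.831 m·K/W
Q' = ΔT/ΣR = (-155 °C − 28.3 °C)/2.831 = -64.7 W/m
(Negative Q' ⇒ heat flows inward; heat gain = 64.7 W/m.)

Q' = 64.7 W/m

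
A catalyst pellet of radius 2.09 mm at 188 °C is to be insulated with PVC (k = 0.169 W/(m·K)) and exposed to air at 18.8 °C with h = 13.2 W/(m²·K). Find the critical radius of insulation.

r_cr = 2.56 cm

For a sphere, r_cr = 2k_ins/h = 2·0.169/13.2 = 0.0256 m = 2.56 cm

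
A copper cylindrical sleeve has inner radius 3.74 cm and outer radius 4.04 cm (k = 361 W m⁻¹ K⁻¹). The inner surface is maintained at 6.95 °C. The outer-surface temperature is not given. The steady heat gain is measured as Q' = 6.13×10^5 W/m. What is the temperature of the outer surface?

Series resistances:
  R'_copper = ln(0.0404/0.0374)/(2πk) = 0.07716/(2π·361) = 3.402×10^-5 m·K/W
ΣR = 3.402×10^-5 m·K/W
ΔT = Q'·ΣR = 6.13×10^5 × 3.402×10^-5 = 20.85 K
Heat flows inward, so T_out = T_in + ΔT = 6.95 + 20.85 = 27.8 °C

T_out = 27.8 °C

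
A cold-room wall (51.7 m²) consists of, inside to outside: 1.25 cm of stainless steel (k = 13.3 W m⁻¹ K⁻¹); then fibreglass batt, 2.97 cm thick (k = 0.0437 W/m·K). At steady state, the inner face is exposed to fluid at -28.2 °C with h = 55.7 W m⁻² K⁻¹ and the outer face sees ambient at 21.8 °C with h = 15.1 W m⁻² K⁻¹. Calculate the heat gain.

Q = 3380 W

Series thermal resistances, inner to outer:
  R_conv,in = 1/(hA) = 1/(55.7·51.7) = 3.473×10^-4 K/W
  R_stainless steel = L/(kA) = 0.0125/(13.3·51.7) = 1.818×10^-5 K/W
  R_fibreglass batt = L/(kA) = 0.0297/(0.0437·51.7) = 0.01315 K/W
  R_conv,out = 1/(hA) = 1/(15.1·51.7) = 0.001281 K/W
ΣR = 3.473×10^-4 + 1.818×10^-5 + 0.01315 + 0.001281 = 0.01480 K/W
Q = ΔT/ΣR = (-28.2 °C − 21.8 °C)/0.01480 = -3380 W
(Negative Q ⇒ heat flows inward; heat gain = 3380 W.)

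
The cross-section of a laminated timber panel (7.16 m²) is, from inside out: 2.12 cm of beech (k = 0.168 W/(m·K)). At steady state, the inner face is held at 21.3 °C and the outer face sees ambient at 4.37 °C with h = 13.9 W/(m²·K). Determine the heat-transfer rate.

Treat each layer as a resistance in series:
  R_beech = L/(kA) = 0.0212/(0.168·7.16) = 0.01762 K/W
  R_conv,out = 1/(hA) = 1/(13.9·7.16) = 0.01005 K/W
ΣR = 0.01762 + 0.01005 = 0.02767 K/W
Q = ΔT/ΣR = (21.3 °C − 4.37 °C)/0.02767 = 612 W

Q = 612 W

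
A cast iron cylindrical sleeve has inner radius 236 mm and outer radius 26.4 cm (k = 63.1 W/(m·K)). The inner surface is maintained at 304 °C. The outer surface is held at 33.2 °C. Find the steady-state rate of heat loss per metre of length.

Q' = 2πk·ΔT/ln(r₂/r₁) = 2π × 63.1 × 270.8 / ln(0.264/0.236) = 9.58×10^5 W/m

Q' = 958 kW/m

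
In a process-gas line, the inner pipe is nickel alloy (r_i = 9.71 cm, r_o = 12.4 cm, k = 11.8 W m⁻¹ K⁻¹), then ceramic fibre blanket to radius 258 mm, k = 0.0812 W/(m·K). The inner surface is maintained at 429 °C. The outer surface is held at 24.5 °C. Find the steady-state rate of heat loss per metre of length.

Q' = 281 W/m

Series thermal resistances, inner to outer:
  R'_nickel alloy = ln(0.124/0.0971)/(2πk) = 0.2445/(2π·11.8) = 0.003298 m·K/W
  R'_ceramic fibre blanket = ln(0.258/0.124)/(2πk) = 0.7327/(2π·0.0812) = 1.436 m·K/W
ΣR = 0.003298 + 1.436 = 1.439 m·K/W
Q' = ΔT/ΣR = (429 °C − 24.5 °C)/1.439 = 281 W/m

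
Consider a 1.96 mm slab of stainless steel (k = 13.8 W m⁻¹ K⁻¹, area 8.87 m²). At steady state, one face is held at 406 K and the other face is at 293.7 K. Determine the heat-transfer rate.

Q = 7010 kW

Q = kA·ΔT/L = 13.8 × 8.87 × |406 K − 293.7 K| / 0.00196 = 7.01×10^6 W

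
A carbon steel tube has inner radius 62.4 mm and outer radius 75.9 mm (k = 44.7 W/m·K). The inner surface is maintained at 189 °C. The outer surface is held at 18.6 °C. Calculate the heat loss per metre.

Q' = 2πk·ΔT/ln(r₂/r₁) = 2π × 44.7 × 170.4 / ln(0.0759/0.0624) = 2.44×10^5 W/m

Q' = 244 kW/m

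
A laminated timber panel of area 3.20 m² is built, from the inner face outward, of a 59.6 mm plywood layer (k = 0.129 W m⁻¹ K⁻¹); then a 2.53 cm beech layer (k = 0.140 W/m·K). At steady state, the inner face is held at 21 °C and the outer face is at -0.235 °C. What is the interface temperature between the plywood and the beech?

Series thermal resistances, inner to outer:
  R_plywood = L/(kA) = 0.0596/(0.129·3.20) = 0.1444 K/W
  R_beech = L/(kA) = 0.0253/(0.140·3.20) = 0.05647 K/W
ΣR = 0.1444 + 0.05647 = 0.2009 K/W
Q = ΔT/ΣR = (21 °C − -0.235 °C)/0.2009 = 105.7 W
From the inner boundary to the plywood/beech interface, ΣR_partial = 0.1444 K/W.
T_interface = T_in − Q·ΣR_partial = 21 °C − (105.7)(0.1444) = 5.74 °C

T = 5.74 °C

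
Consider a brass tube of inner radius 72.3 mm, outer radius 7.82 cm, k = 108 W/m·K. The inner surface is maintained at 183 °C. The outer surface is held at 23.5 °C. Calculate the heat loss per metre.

Q' = 1380 kW/m

Q' = 2πk·ΔT/ln(r₂/r₁) = 2π × 108 × 159.5 / ln(0.0782/0.0723) = 1.38×10^6 W/m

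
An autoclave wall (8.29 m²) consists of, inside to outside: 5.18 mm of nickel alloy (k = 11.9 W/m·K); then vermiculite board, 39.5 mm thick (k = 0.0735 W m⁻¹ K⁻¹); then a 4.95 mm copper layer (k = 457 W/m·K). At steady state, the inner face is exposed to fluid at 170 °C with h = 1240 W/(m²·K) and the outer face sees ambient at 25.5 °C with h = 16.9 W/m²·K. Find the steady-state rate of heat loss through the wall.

Treat each layer as a resistance in series:
  R_conv,in = 1/(hA) = 1/(1240·8.29) = 9.728×10^-5 K/W
  R_nickel alloy = L/(kA) = 0.00518/(11.9·8.29) = 5.251×10^-5 K/W
  R_vermiculite board = L/(kA) = 0.0395/(0.0735·8.29) = 0.06483 K/W
  R_copper = L/(kA) = 0.00495/(457·8.29) = 1.307×10^-6 K/W
  R_conv,out = 1/(hA) = 1/(16.9·8.29) = 0.007138 K/W
ΣR = 9.728×10^-5 + 5.251×10^-5 + 0.06483 + 1.307×10^-6 + 0.007138 = 0.07212 K/W
Q = ΔT/ΣR = (170 °C − 25.5 °C)/0.07212 = 2000 W

Q = 2.00 kW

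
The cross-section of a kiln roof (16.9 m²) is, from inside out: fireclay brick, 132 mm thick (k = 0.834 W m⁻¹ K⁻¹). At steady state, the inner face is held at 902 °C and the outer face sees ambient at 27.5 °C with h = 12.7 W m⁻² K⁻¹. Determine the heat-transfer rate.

Q = 62400 W

Series thermal resistances, inner to outer:
  R_fireclay brick = L/(kA) = 0.132/(0.834·16.9) = 0.009365 K/W
  R_conv,out = 1/(hA) = 1/(12.7·16.9) = 0.004659 K/W
ΣR = 0.009365 + 0.004659 = 0.01402 K/W
Q = ΔT/ΣR = (902 °C − 27.5 °C)/0.01402 = 62400 W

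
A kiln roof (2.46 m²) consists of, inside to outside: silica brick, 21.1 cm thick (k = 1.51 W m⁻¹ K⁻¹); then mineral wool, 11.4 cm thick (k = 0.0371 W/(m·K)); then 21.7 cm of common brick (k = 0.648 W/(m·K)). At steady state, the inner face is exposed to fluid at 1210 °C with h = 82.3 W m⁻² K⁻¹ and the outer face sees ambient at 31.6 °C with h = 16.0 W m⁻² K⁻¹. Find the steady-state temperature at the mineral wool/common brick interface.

T = 161 °C

Treat each layer as a resistance in series:
  R_conv,in = 1/(hA) = 1/(82.3·2.46) = 0.004939 K/W
  R_silica brick = L/(kA) = 0.211/(1.51·2.46) = 0.05680 K/W
  R_mineral wool = L/(kA) = 0.114/(0.0371·2.46) = 1.249 K/W
  R_common brick = L/(kA) = 0.217/(0.648·2.46) = 0.1361 K/W
  R_conv,out = 1/(hA) = 1/(16.0·2.46) = 0.02541 K/W
ΣR = 0.004939 + 0.05680 + 1.249 + 0.1361 + 0.02541 = 1.472 K/W
Q = ΔT/ΣR = (1210 °C − 31.6 °C)/1.472 = 800.5 W
From the inner boundary to the mineral wool/common brick interface, ΣR_partial = 1.311 K/W.
T_interface = T_in − Q·ΣR_partial = 1210 °C − (800.5)(1.311) = 161 °C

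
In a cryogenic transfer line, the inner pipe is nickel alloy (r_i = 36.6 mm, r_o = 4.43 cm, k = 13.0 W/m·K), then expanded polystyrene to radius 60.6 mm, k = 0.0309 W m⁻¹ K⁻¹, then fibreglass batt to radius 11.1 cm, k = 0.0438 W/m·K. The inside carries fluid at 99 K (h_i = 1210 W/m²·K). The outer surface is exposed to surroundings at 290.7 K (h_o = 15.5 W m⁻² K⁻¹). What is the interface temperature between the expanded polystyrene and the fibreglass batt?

T = 178.4 K

Series thermal resistances, inner to outer:
  R'_conv,in = 1/(2πr h) = 1/(2π·0.0366·1210) = 0.003594 m·K/W
  R'_nickel alloy = ln(0.0443/0.0366)/(2πk) = 0.1909/(2π·13.0) = 0.002338 m·K/W
  R'_expanded polystyrene = ln(0.0606/0.0443)/(2πk) = 0.3133/(2π·0.0309) = 1.614 m·K/W
  R'_fibreglass batt = ln(0.111/0.0606)/(2πk) = 0.6052/(2π·0.0438) = 2.199 m·K/W
  R'_conv,out = 1/(2πr h) = 1/(2π·0.111·15.5) = 0.09251 m·K/W
ΣR = 0.003594 + 0.002338 + 1.614 + 2.199 + 0.09251 = 3.911 m·K/W
Q' = ΔT/ΣR = (99 K − 290.7 K)/3.911 = -49.02 W/m
From the inner boundary to the expanded polystyrene/fibreglass batt interface, ΣR_partial = 1.620 m·K/W.
T_interface = T_in − Q'·ΣR_partial = 99 K − (-49.02)(1.620) = 178.4 K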